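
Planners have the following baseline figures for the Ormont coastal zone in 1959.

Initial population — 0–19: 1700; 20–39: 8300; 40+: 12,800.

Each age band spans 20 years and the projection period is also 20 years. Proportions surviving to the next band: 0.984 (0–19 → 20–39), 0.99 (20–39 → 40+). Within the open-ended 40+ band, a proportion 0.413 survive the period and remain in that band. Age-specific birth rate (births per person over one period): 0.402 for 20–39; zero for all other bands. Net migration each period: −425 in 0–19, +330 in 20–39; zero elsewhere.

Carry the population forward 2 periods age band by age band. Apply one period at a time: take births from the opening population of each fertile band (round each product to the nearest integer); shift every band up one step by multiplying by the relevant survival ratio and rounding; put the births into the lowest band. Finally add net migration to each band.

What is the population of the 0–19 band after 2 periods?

380

(Groups numbered youngest = 1 to oldest = 3.)
After projecting period 1:
Births: 8300 × 0.402 = 3337
Group 2: 1700 × 0.984 = 1673
Group 3: 8300 × 0.99 + 12800 × 0.413 = 8217 + 5286 = 13503
Net migration: Group 1 − 425 → 2912; Group 2 + 330 → 2003
Population now: 0–19=2912, 20–39=2003, 40+=13503
After projecting period 2:
Births: 2003 × 0.402 = 805
Group 2: 2912 × 0.984 = 2865
Group 3: 2003 × 0.99 + 13503 × 0.413 = 1983 + 5577 = 7560
Net migration: Group 1 − 425 → 380; Group 2 + 330 → 3195
Population now: 0–19=380, 20–39=3195, 40+=7560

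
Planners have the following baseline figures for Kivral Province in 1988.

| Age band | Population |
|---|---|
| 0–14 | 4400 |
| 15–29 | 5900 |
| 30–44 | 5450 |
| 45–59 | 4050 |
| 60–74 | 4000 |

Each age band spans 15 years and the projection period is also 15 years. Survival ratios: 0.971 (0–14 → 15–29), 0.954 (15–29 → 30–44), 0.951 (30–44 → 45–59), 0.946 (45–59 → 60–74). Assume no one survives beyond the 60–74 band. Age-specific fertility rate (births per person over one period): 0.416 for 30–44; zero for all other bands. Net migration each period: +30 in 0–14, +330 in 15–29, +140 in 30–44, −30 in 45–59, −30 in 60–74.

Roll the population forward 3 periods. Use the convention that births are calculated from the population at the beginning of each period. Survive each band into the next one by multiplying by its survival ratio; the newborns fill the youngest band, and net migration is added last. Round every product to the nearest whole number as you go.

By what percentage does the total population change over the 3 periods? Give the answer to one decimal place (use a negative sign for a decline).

(Groups numbered youngest = 1 to oldest = 5.)
[period 1]
Births: 5450 × 0.416 = 2267
Group 2: 4400 × 0.971 = 4272
Group 3: 5900 × 0.954 = 5629
Group 4: 5450 × 0.951 = 5183
Group 5: 4050 × 0.946 = 3831
Net migration: Group 1 + 30 → 2297; Group 2 + 330 → 4602; Group 3 + 140 → 5769; Group 4 − 30 → 5153; Group 5 − 30 → 3801
Giving 2297 / 4602 / 5769 / 5153 / 3801.
[period 2]
Births: 5769 × 0.416 = 2400
Group 2: 2297 × 0.971 = 2230
Group 3: 4602 × 0.954 = 4390
Group 4: 5769 × 0.951 = 5486
Group 5: 5153 × 0.946 = 4875
Net migration: Group 1 + 30 → 2430; Group 2 + 330 → 2560; Group 3 + 140 → 4530; Group 4 − 30 → 5456; Group 5 − 30 → 4845
Giving 2430 / 2560 / 4530 / 5456 / 4845.
[period 3]
Births: 4530 × 0.416 = 1884
Group 2: 2430 × 0.971 = 2360
Group 3: 2560 × 0.954 = 2442
Group 4: 4530 × 0.951 = 4308
Group 5: 5456 × 0.946 = 5161
Net migration: Group 1 + 30 → 1914; Group 2 + 330 → 2690; Group 3 + 140 → 2582; Group 4 − 30 → 4278; Group 5 − 30 → 5131
Giving 1914 / 2690 / 2582 / 4278 / 5131.
Total: 23800 → 16595; change = -7205; percentage change = -30.3%

-30.3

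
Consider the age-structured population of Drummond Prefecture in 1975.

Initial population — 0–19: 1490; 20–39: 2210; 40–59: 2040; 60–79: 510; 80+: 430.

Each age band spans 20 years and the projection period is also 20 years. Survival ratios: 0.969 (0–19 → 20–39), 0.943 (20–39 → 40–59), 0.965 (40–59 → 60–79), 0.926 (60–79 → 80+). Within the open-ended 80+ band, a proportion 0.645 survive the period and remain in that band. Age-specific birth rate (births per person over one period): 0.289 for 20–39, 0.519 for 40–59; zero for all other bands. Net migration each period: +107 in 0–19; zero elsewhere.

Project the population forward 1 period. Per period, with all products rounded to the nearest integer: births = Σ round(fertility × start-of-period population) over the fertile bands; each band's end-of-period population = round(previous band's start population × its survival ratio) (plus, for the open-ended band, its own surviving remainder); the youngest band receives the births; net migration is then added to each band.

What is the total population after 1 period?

Let group 1 be 0–19 through group 5 = 80+.
After projecting period 1:
Births: 2210 × 0.289 = 639 ; 2040 × 0.519 = 1059 → total 1698
Group 2: 1490 × 0.969 = 1444
Group 3: 2210 × 0.943 = 2084
Group 4: 2040 × 0.965 = 1969
Group 5: 510 × 0.926 + 430 × 0.645 = 472 + 277 = 749
Net migration: Group 1 + 107 → 1805
End of period: [1805, 1444, 2084, 1969, 749]
Total after period 1: 1805 + 1444 + 2084 + 1969 + 749 = 8051

8051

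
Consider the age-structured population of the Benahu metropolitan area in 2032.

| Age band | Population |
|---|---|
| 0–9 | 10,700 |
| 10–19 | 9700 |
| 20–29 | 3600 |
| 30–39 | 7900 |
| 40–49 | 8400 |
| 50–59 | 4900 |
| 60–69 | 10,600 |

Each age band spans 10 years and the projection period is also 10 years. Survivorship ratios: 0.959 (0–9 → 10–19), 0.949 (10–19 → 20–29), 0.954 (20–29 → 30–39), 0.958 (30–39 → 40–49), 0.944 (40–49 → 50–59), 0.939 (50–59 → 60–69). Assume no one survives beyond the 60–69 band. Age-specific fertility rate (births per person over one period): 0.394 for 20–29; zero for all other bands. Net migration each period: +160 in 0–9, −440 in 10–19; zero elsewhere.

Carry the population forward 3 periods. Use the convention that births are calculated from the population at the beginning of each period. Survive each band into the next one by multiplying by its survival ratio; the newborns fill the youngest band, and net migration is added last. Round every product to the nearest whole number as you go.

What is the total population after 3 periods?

[period 1]
Births: 3600 × 0.394 = 1418
10–19: 10700 × 0.959 = 10261
20–29: 9700 × 0.949 = 9205
30–39: 3600 × 0.954 = 3434
40–49: 7900 × 0.958 = 7568
50–59: 8400 × 0.944 = 7930
60–69: 4900 × 0.939 = 4601
Net migration: 0–9 + 160 → 1578; 10–19 − 440 → 9821
→ [1578, 9821, 9205, 3434, 7568, 7930, 4601]
[period 2]
Births: 9205 × 0.394 = 3627
10–19: 1578 × 0.959 = 1513
20–29: 9821 × 0.949 = 9320
30–39: 9205 × 0.954 = 8782
40–49: 3434 × 0.958 = 3290
50–59: 7568 × 0.944 = 7144
60–69: 7930 × 0.939 = 7446
Net migration: 0–9 + 160 → 3787; 10–19 − 440 → 1073
→ [3787, 1073, 9320, 8782, 3290, 7144, 7446]
[period 3]
Births: 9320 × 0.394 = 3672
10–19: 3787 × 0.959 = 3632
20–29: 1073 × 0.949 = 1018
30–39: 9320 × 0.954 = 8891
40–49: 8782 × 0.958 = 8413
50–59: 3290 × 0.944 = 3106
60–69: 7144 × 0.939 = 6708
Net migration: 0–9 + 160 → 3832; 10–19 − 440 → 3192
→ [3832, 3192, 1018, 8891, 8413, 3106, 6708]
Total after period 3: 3832 + 3192 + 1018 + 8891 + 8413 + 3106 + 6708 = 35160

35160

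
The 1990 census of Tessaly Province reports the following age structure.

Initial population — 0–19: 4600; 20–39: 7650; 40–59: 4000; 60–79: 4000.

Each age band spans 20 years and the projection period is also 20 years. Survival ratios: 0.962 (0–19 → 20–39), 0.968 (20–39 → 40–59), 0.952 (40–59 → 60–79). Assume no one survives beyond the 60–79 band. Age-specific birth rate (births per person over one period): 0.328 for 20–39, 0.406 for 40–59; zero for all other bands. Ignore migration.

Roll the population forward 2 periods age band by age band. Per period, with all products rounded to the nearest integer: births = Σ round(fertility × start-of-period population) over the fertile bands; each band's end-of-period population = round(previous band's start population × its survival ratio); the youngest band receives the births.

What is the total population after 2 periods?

Call the groups 1 to 4, youngest first.
Period 1:
Births: 7650 × 0.328 = 2509, 4000 × 0.406 = 1624 ⇒ total 4133
Group 2: 4600 × 0.962 = 4425
Group 3: 7650 × 0.968 = 7405
Group 4: 4000 × 0.952 = 3808
Population now: 0–19=4133, 20–39=4425, 40–59=7405, 60–79=3808
Period 2:
Births: 4425 × 0.328 = 1451, 7405 × 0.406 = 3006 ⇒ total 4457
Group 2: 4133 × 0.962 = 3976
Group 3: 4425 × 0.968 = 4283
Group 4: 7405 × 0.952 = 7050
Population now: 0–19=4457, 20–39=3976, 40–59=4283, 60–79=7050
Total after period 2: 4457 + 3976 + 4283 + 7050 = 19766

19766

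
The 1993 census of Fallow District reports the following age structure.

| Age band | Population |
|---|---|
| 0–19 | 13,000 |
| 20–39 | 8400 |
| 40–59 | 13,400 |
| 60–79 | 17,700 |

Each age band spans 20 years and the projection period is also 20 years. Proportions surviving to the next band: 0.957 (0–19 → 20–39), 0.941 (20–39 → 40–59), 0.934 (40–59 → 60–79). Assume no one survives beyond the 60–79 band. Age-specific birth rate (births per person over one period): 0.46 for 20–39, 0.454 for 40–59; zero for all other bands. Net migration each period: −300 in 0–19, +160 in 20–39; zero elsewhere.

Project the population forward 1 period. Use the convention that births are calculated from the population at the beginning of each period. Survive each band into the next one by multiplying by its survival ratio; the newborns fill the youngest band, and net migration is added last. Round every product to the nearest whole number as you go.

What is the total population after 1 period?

After projecting period 1:
Births: 8400 × 0.46 = 3864  |  13400 × 0.454 = 6084 ⇒ total 9948
20–39: 13000 × 0.957 = 12441
40–59: 8400 × 0.941 = 7904
60–79: 13400 × 0.934 = 12516
Net migration: 0–19 − 300 → 9648; 20–39 + 160 → 12601
Population now: 0–19=9648, 20–39=12601, 40–59=7904, 60–79=12516
Total after period 1: 9648 + 12601 + 7904 + 12516 = 42669

42669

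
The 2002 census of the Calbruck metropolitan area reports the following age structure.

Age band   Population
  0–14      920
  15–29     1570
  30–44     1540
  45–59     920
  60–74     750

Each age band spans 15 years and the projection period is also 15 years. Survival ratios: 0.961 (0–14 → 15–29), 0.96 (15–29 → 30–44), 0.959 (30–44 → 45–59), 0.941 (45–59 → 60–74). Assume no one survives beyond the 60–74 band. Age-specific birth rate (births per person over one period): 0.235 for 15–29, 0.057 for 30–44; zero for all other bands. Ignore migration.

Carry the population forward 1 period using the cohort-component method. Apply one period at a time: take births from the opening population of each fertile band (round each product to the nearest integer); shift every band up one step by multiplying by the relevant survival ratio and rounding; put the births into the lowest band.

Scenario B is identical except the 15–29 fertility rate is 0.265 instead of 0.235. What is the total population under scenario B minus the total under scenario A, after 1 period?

47

Let band 1 be 0–14 through band 5 = 60–74.
— Period 1 —
Births: 1570 × 0.235 = 369, 1540 × 0.057 = 88 — total 457
Band 2: 920 × 0.961 = 884
Band 3: 1570 × 0.96 = 1507
Band 4: 1540 × 0.959 = 1477
Band 5: 920 × 0.941 = 866
End of period: [457, 884, 1507, 1477, 866]
Scenario A total after 1 period: 5191
Scenario B projection —
— Period 1 —
Births: 1570 × 0.265 = 416, 1540 × 0.057 = 88 — total 504
Band 2: 920 × 0.961 = 884
Band 3: 1570 × 0.96 = 1507
Band 4: 1540 × 0.959 = 1477
Band 5: 920 × 0.941 = 866
End of period: [504, 884, 1507, 1477, 866]
Scenario B total after 1 period: 5238
Difference B − A = 5238 − 5191 = 47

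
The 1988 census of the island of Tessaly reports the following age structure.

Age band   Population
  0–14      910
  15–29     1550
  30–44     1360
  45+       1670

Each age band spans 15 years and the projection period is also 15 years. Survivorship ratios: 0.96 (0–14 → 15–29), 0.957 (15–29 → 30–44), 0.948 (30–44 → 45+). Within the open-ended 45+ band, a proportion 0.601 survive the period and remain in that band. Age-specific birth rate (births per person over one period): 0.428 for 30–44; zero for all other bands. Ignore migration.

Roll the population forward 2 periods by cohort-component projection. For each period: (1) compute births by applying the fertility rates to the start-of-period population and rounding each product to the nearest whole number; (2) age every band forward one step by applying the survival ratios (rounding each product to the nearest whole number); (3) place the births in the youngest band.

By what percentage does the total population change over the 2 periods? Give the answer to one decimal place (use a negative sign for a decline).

Call the groups 1 to 4, youngest first.
After projecting period 1:
Births: 1360 × 0.428 = 582
Group 2: 910 × 0.96 = 874
Group 3: 1550 × 0.957 = 1483
Group 4: 1360 × 0.948 + 1670 × 0.601 = 1289 + 1004 = 2293
→ [582, 874, 1483, 2293]
After projecting period 2:
Births: 1483 × 0.428 = 635
Group 2: 582 × 0.96 = 559
Group 3: 874 × 0.957 = 836
Group 4: 1483 × 0.948 + 2293 × 0.601 = 1406 + 1378 = 2784
→ [635, 559, 836, 2784]
Total: 5490 → 4814; change = -676; percentage change = -12.3%

-12.3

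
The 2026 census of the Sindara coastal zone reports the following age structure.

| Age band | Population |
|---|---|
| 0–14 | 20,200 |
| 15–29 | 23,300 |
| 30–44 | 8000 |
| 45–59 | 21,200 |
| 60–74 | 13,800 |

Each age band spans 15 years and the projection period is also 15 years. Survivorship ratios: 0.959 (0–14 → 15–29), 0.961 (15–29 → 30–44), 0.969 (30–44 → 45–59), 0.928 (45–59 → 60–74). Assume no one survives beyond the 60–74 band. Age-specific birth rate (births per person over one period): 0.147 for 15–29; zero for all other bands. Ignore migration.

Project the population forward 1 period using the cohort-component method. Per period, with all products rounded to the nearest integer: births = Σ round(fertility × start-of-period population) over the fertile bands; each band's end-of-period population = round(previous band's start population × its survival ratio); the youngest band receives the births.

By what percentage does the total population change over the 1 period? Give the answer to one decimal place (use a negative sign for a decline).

— Period 1 —
Births: 23300 × 0.147 = 3425
15–29: 20200 × 0.959 = 19372
30–44: 23300 × 0.961 = 22391
45–59: 8000 × 0.969 = 7752
60–74: 21200 × 0.928 = 19674
End of period: [3425, 19372, 22391, 7752, 19674]
Total: 86500 → 72614; change = -13886; percentage change = -16.1%

-16.1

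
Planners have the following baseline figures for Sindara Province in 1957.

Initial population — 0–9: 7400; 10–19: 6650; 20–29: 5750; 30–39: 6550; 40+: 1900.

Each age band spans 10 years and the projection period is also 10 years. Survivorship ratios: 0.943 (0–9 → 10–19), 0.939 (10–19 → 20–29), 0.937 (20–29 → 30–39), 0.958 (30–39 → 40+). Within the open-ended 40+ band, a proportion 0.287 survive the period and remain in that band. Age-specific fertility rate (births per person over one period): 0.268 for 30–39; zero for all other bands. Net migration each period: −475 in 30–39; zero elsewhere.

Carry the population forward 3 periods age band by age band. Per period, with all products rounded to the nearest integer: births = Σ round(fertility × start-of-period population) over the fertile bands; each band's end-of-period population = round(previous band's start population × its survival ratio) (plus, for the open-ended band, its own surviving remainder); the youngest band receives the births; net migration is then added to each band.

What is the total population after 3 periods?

(Groups numbered youngest = 1 to oldest = 5.)
After projecting period 1:
Births: 6550 * 0.268 = 1755
Group 2: 7400 * 0.943 = 6978
Group 3: 6650 * 0.939 = 6244
Group 4: 5750 * 0.937 = 5388
Group 5: 6550 * 0.958 + 1900 * 0.287 = 6275 + 545 = 6820
Net migration: Group 4 − 475 → 4913
Giving 1755 / 6978 / 6244 / 4913 / 6820.
After projecting period 2:
Births: 4913 * 0.268 = 1317
Group 2: 1755 * 0.943 = 1655
Group 3: 6978 * 0.939 = 6552
Group 4: 6244 * 0.937 = 5851
Group 5: 4913 * 0.958 + 6820 * 0.287 = 4707 + 1957 = 6664
Net migration: Group 4 − 475 → 5376
Giving 1317 / 1655 / 6552 / 5376 / 6664.
After projecting period 3:
Births: 5376 * 0.268 = 1441
Group 2: 1317 * 0.943 = 1242
Group 3: 1655 * 0.939 = 1554
Group 4: 6552 * 0.937 = 6139
Group 5: 5376 * 0.958 + 6664 * 0.287 = 5150 + 1913 = 7063
Net migration: Group 4 − 475 → 5664
Giving 1441 / 1242 / 1554 / 5664 / 7063.
Total after period 3: 1441 + 1242 + 1554 + 5664 + 7063 = 16964

16964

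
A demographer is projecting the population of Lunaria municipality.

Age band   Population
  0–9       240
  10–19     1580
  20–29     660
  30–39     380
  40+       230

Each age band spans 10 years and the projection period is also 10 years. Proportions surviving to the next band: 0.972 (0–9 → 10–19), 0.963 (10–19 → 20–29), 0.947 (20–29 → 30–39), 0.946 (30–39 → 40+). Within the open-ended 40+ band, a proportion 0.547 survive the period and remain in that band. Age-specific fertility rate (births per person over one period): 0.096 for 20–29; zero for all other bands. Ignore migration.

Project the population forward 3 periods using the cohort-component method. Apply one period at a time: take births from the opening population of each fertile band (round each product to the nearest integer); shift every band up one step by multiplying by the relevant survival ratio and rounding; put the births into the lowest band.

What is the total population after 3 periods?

Period 1.
Births: 660 × 0.096 = 63
10–19: 240 × 0.972 = 233
20–29: 1580 × 0.963 = 1522
30–39: 660 × 0.947 = 625
40+: 380 × 0.946 + 230 × 0.547 = 359 + 126 = 485
→ [63, 233, 1522, 625, 485]
Period 2.
Births: 1522 × 0.096 = 146
10–19: 63 × 0.972 = 61
20–29: 233 × 0.963 = 224
30–39: 1522 × 0.947 = 1441
40+: 625 × 0.946 + 485 × 0.547 = 591 + 265 = 856
→ [146, 61, 224, 1441, 856]
Period 3.
Births: 224 × 0.096 = 22
10–19: 146 × 0.972 = 142
20–29: 61 × 0.963 = 59
30–39: 224 × 0.947 = 212
40+: 1441 × 0.946 + 856 × 0.547 = 1363 + 468 = 1831
→ [22, 142, 59, 212, 1831]
Total after period 3: 22 + 142 + 59 + 212 + 1831 = 2266

2266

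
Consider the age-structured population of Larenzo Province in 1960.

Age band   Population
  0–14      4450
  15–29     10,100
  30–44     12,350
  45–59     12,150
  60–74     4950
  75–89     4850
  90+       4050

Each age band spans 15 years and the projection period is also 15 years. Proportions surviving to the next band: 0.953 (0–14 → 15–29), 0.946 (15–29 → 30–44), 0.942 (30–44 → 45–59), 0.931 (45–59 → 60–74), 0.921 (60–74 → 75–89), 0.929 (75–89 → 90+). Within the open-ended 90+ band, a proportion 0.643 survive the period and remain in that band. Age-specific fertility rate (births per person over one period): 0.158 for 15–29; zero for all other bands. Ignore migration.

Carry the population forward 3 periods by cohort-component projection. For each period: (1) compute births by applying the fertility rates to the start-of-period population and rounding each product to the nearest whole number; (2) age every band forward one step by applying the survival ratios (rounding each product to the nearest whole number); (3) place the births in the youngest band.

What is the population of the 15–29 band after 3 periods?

Call the groups 1 to 7, youngest first.
Period 1:
Births: 10100 × 0.158 = 1596
Group 2: 4450 × 0.953 = 4241
Group 3: 10100 × 0.946 = 9555
Group 4: 12350 × 0.942 = 11634
Group 5: 12150 × 0.931 = 11312
Group 6: 4950 × 0.921 = 4559
Group 7: 4850 × 0.929 + 4050 × 0.643 = 4506 + 2604 = 7110
Population now: 0–14=1596, 15–29=4241, 30–44=9555, 45–59=11634, 60–74=11312, 75–89=4559, 90+=7110
Period 2:
Births: 4241 × 0.158 = 670
Group 2: 1596 × 0.953 = 1521
Group 3: 4241 × 0.946 = 4012
Group 4: 9555 × 0.942 = 9001
Group 5: 11634 × 0.931 = 10831
Group 6: 11312 × 0.921 = 10418
Group 7: 4559 × 0.929 + 7110 × 0.643 = 4235 + 4572 = 8807
Population now: 0–14=670, 15–29=1521, 30–44=4012, 45–59=9001, 60–74=10831, 75–89=10418, 90+=8807
Period 3:
Births: 1521 × 0.158 = 240
Group 2: 670 × 0.953 = 639
Group 3: 1521 × 0.946 = 1439
Group 4: 4012 × 0.942 = 3779
Group 5: 9001 × 0.931 = 8380
Group 6: 10831 × 0.921 = 9975
Group 7: 10418 × 0.929 + 8807 × 0.643 = 9678 + 5663 = 15341
Population now: 0–14=240, 15–29=639, 30–44=1439, 45–59=3779, 60–74=8380, 75–89=9975, 90+=15341

639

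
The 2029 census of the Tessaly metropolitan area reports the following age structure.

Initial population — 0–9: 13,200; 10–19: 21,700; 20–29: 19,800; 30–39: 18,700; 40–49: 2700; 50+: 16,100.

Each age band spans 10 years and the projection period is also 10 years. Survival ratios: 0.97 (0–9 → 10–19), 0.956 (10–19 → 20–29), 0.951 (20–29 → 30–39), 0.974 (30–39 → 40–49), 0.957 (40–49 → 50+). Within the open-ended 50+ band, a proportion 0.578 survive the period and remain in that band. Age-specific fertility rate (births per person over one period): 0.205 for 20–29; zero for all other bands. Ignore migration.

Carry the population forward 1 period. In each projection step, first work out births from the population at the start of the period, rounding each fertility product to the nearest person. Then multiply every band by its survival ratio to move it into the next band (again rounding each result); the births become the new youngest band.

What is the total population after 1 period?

Let band 1 be 0–9 through band 6 = 50+.
[period 1]
Births: 19800 × 0.205 = 4059
Band 2: 13200 × 0.97 = 12804
Band 3: 21700 × 0.956 = 20745
Band 4: 19800 × 0.951 = 18830
Band 5: 18700 × 0.974 = 18214
Band 6: 2700 × 0.957 + 16100 × 0.578 = 2584 + 9306 = 11890
End of period: [4059, 12804, 20745, 18830, 18214, 11890]
Total after period 1: 4059 + 12804 + 20745 + 18830 + 18214 + 11890 = 86542

86542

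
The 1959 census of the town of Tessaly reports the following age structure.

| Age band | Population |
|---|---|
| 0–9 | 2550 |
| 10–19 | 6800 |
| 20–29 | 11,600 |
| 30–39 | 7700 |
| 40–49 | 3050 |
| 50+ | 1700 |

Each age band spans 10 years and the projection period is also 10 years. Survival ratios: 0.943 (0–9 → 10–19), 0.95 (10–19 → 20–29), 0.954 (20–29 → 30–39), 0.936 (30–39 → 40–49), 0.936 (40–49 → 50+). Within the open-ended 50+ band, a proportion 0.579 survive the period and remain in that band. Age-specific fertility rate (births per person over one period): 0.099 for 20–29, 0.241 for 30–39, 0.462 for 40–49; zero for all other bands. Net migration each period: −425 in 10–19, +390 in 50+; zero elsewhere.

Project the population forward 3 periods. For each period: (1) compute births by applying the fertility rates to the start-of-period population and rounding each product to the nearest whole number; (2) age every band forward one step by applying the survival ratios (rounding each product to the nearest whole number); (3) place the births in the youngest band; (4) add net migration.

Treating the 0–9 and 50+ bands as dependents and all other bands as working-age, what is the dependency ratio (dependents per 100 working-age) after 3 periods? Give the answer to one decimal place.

Let group 1 be 0–9 through group 6 = 50+.
After projecting period 1:
Births: 11600 * 0.099 = 1148  |  7700 * 0.241 = 1856  |  3050 * 0.462 = 1409 → 4413
Group 2: 2550 * 0.943 = 2405
Group 3: 6800 * 0.95 = 6460
Group 4: 11600 * 0.954 = 11066
Group 5: 7700 * 0.936 = 7207
Group 6: 3050 * 0.936 + 1700 * 0.579 = 2855 + 984 = 3839
Net migration: Group 2 − 425 → 1980; Group 6 + 390 → 4229
Population now: 0–9=4413, 10–19=1980, 20–29=6460, 30–39=11066, 40–49=7207, 50+=4229
After projecting period 2:
Births: 6460 * 0.099 = 640  |  11066 * 0.241 = 2667  |  7207 * 0.462 = 3330 → 6637
Group 2: 4413 * 0.943 = 4161
Group 3: 1980 * 0.95 = 1881
Group 4: 6460 * 0.954 = 6163
Group 5: 11066 * 0.936 = 10358
Group 6: 7207 * 0.936 + 4229 * 0.579 = 6746 + 2449 = 9195
Net migration: Group 2 − 425 → 3736; Group 6 + 390 → 9585
Population now: 0–9=6637, 10–19=3736, 20–29=1881, 30–39=6163, 40–49=10358, 50+=9585
After projecting period 3:
Births: 1881 * 0.099 = 186  |  6163 * 0.241 = 1485  |  10358 * 0.462 = 4785 → 6456
Group 2: 6637 * 0.943 = 6259
Group 3: 3736 * 0.95 = 3549
Group 4: 1881 * 0.954 = 1794
Group 5: 6163 * 0.936 = 5769
Group 6: 10358 * 0.936 + 9585 * 0.579 = 9695 + 5550 = 15245
Net migration: Group 2 − 425 → 5834; Group 6 + 390 → 15635
Population now: 0–9=6456, 10–19=5834, 20–29=3549, 30–39=1794, 40–49=5769, 50+=15635
Dependents (band 0–9 + band 50+) = 6456 + 15635 = 22091; working-age = 16946; ratio = 22091/16946 × 100 = 130.4

130.4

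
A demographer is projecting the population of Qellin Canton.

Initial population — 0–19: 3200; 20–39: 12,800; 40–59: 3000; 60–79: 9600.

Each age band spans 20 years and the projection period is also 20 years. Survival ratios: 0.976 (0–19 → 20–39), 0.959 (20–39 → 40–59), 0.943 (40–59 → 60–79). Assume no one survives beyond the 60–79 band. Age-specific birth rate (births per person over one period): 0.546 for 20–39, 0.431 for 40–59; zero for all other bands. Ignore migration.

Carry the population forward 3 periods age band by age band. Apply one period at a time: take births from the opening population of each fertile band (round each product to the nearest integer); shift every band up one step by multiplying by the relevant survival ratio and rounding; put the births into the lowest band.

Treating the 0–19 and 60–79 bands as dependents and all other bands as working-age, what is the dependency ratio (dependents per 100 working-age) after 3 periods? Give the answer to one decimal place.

58.5

After projecting period 1:
Births: 12800 × 0.546 = 6989, 3000 × 0.431 = 1293 — total 8282
20–39: 3200 × 0.976 = 3123
40–59: 12800 × 0.959 = 12275
60–79: 3000 × 0.943 = 2829
Giving 8282 / 3123 / 12275 / 2829.
After projecting period 2:
Births: 3123 × 0.546 = 1705, 12275 × 0.431 = 5291 — total 6996
20–39: 8282 × 0.976 = 8083
40–59: 3123 × 0.959 = 2995
60–79: 12275 × 0.943 = 11575
Giving 6996 / 8083 / 2995 / 11575.
After projecting period 3:
Births: 8083 × 0.546 = 4413, 2995 × 0.431 = 1291 — total 5704
20–39: 6996 × 0.976 = 6828
40–59: 8083 × 0.959 = 7752
60–79: 2995 × 0.943 = 2824
Giving 5704 / 6828 / 7752 / 2824.
Dependents (band 0–19 + band 60–79) = 5704 + 2824 = 8528; working-age = 14580; ratio = 8528/14580 × 100 = 58.5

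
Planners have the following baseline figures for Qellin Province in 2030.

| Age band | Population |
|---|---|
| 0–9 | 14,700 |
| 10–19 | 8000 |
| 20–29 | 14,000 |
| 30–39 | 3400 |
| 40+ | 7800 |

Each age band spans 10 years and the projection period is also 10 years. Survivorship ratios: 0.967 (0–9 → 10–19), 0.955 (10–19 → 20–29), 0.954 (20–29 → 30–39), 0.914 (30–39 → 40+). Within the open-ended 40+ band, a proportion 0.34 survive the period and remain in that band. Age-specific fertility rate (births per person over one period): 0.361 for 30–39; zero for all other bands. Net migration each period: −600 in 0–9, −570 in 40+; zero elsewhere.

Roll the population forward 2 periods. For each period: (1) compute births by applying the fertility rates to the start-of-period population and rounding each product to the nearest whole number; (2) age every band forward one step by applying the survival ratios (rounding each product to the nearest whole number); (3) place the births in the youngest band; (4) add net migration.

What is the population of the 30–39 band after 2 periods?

Numbering the groups 1..5 from youngest to oldest:
After projecting period 1:
Births: 3400 × 0.361 = 1227
Group 2: 14700 × 0.967 = 14215
Group 3: 8000 × 0.955 = 7640
Group 4: 14000 × 0.954 = 13356
Group 5: 3400 × 0.914 + 7800 × 0.34 = 3108 + 2652 = 5760
Net migration: Group 1 − 600 → 627; Group 5 − 570 → 5190
Giving 627 / 14215 / 7640 / 13356 / 5190.
After projecting period 2:
Births: 13356 × 0.361 = 4822
Group 2: 627 × 0.967 = 606
Group 3: 14215 × 0.955 = 13575
Group 4: 7640 × 0.954 = 7289
Group 5: 13356 × 0.914 + 5190 × 0.34 = 12207 + 1765 = 13972
Net migration: Group 1 − 600 → 4222; Group 5 − 570 → 13402
Giving 4222 / 606 / 13575 / 7289 / 13402.

7289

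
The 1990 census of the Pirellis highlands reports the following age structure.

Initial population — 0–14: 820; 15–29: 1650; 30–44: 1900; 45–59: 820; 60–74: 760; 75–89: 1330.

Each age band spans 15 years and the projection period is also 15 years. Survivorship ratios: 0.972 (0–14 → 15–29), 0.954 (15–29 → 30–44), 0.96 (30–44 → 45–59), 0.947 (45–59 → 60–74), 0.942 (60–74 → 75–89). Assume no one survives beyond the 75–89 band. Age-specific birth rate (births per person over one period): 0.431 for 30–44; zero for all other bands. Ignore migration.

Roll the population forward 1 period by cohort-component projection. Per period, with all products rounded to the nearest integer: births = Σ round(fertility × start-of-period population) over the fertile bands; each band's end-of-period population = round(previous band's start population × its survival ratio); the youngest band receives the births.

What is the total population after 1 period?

6507

Let band 1 be 0–14 through band 6 = 75–89.
Period 1.
Births: 1900 × 0.431 = 819
Band 2: 820 × 0.972 = 797
Band 3: 1650 × 0.954 = 1574
Band 4: 1900 × 0.96 = 1824
Band 5: 820 × 0.947 = 777
Band 6: 760 × 0.942 = 716
End of period: [819, 797, 1574, 1824, 777, 716]
Total after period 1: 819 + 797 + 1574 + 1824 + 777 + 716 = 6507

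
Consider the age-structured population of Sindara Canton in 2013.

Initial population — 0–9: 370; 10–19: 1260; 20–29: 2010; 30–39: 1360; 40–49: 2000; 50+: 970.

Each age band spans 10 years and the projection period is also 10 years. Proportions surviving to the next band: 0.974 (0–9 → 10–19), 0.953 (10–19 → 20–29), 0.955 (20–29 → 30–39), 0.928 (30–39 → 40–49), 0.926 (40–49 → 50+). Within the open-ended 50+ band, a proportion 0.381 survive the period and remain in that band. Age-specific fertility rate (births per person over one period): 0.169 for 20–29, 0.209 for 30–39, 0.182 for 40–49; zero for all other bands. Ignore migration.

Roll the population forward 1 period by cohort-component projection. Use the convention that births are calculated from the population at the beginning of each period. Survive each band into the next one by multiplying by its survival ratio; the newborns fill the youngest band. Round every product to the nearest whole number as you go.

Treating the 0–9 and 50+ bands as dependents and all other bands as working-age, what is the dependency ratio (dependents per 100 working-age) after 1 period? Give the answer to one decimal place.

67.7

Period 1:
Births: 2010 × 0.169 = 340, 1360 × 0.209 = 284, 2000 × 0.182 = 364 ⇒ total 988
10–19: 370 × 0.974 = 360
20–29: 1260 × 0.953 = 1201
30–39: 2010 × 0.955 = 1920
40–49: 1360 × 0.928 = 1262
50+: 2000 × 0.926 + 970 × 0.381 = 1852 + 370 = 2222
→ [988, 360, 1201, 1920, 1262, 2222]
Dependents (band 0–9 + band 50+) = 988 + 2222 = 3210; working-age = 4743; ratio = 3210/4743 × 100 = 67.7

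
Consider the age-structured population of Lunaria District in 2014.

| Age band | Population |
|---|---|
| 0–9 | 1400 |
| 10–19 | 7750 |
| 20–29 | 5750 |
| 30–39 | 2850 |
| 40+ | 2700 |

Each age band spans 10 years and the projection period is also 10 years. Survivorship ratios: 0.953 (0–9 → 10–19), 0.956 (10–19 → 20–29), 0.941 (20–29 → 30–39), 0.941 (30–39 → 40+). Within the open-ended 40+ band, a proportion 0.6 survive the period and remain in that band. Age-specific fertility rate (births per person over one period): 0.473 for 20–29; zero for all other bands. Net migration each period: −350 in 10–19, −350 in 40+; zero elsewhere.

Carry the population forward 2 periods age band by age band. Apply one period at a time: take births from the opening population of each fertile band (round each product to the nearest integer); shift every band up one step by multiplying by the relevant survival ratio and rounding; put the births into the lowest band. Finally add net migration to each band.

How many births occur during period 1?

2720

Numbering the groups 1..5 from youngest to oldest:
After projecting period 1:
Births: 5750 × 0.473 = 2720
Group 2: 1400 × 0.953 = 1334
Group 3: 7750 × 0.956 = 7409
Group 4: 5750 × 0.941 = 5411
Group 5: 2850 × 0.941 + 2700 × 0.6 = 2682 + 1620 = 4302
Net migration: Group 2 − 350 → 984; Group 5 − 350 → 3952
Giving 2720 / 984 / 7409 / 5411 / 3952.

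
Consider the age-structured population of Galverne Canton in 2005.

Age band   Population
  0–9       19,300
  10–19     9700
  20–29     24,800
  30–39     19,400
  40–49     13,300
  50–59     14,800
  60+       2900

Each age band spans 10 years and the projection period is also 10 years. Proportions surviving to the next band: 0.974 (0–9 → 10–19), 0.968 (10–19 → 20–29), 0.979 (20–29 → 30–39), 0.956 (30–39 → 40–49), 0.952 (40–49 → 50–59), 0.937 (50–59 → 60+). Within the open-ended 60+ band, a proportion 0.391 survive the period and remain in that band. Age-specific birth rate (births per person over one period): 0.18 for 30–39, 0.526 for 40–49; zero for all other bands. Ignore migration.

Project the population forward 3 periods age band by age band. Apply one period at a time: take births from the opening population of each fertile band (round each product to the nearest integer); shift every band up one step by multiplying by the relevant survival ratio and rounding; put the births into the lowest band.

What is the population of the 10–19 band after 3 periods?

13758

— Period 1 —
Births: 19400 × 0.18 = 3492 ; 13300 × 0.526 = 6996 ⇒ total 10488
10–19: 19300 × 0.974 = 18798
20–29: 9700 × 0.968 = 9390
30–39: 24800 × 0.979 = 24279
40–49: 19400 × 0.956 = 18546
50–59: 13300 × 0.952 = 12662
60+: 14800 × 0.937 + 2900 × 0.391 = 13868 + 1134 = 15002
→ [10488, 18798, 9390, 24279, 18546, 12662, 15002]
— Period 2 —
Births: 24279 × 0.18 = 4370 ; 18546 × 0.526 = 9755 ⇒ total 14125
10–19: 10488 × 0.974 = 10215
20–29: 18798 × 0.968 = 18196
30–39: 9390 × 0.979 = 9193
40–49: 24279 × 0.956 = 23211
50–59: 18546 × 0.952 = 17656
60+: 12662 × 0.937 + 15002 × 0.391 = 11864 + 5866 = 17730
→ [14125, 10215, 18196, 9193, 23211, 17656, 17730]
— Period 3 —
Births: 9193 × 0.18 = 1655 ; 23211 × 0.526 = 12209 ⇒ total 13864
10–19: 14125 × 0.974 = 13758
20–29: 10215 × 0.968 = 9888
30–39: 18196 × 0.979 = 17814
40–49: 9193 × 0.956 = 8789
50–59: 23211 × 0.952 = 22097
60+: 17656 × 0.937 + 17730 × 0.391 = 16544 + 6932 = 23476
→ [13864, 13758, 9888, 17814, 8789, 22097, 23476]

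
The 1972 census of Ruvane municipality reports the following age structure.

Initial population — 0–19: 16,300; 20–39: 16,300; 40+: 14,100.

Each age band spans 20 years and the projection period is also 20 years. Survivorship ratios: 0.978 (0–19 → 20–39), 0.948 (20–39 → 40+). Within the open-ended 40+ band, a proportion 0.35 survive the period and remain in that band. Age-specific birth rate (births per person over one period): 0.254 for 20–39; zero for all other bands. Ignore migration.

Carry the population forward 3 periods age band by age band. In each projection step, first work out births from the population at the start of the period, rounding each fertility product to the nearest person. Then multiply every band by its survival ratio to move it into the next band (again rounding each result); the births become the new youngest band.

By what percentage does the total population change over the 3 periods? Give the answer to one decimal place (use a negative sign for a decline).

-64.4

Numbering the groups 1..3 from youngest to oldest:
Period 1.
Births: 16300 * 0.254 = 4140
Group 2: 16300 * 0.978 = 15941
Group 3: 16300 * 0.948 + 14100 * 0.35 = 15452 + 4935 = 20387
Population now: 0–19=4140, 20–39=15941, 40+=20387
Period 2.
Births: 15941 * 0.254 = 4049
Group 2: 4140 * 0.978 = 4049
Group 3: 15941 * 0.948 + 20387 * 0.35 = 15112 + 7135 = 22247
Population now: 0–19=4049, 20–39=4049, 40+=22247
Period 3.
Births: 4049 * 0.254 = 1028
Group 2: 4049 * 0.978 = 3960
Group 3: 4049 * 0.948 + 22247 * 0.35 = 3838 + 7786 = 11624
Population now: 0–19=1028, 20–39=3960, 40+=11624
Total: 46700 → 16612; change = -30088; percentage change = -64.4%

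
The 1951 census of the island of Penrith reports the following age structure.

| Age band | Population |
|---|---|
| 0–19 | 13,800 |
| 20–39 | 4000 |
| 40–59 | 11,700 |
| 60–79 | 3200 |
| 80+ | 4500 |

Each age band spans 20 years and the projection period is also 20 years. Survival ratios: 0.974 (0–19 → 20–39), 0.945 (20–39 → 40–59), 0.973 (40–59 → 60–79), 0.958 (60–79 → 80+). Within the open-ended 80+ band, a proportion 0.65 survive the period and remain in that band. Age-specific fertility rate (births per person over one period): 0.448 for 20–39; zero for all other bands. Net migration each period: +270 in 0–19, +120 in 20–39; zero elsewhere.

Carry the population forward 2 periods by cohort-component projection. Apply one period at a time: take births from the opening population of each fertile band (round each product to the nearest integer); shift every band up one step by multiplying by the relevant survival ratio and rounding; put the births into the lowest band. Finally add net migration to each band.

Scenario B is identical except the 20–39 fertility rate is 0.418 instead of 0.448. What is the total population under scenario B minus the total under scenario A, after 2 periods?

Let band 1 be 0–19 through band 5 = 80+.
Period 1.
Births: 4000 × 0.448 = 1792
Band 2: 13800 × 0.974 = 13441
Band 3: 4000 × 0.945 = 3780
Band 4: 11700 × 0.973 = 11384
Band 5: 3200 × 0.958 + 4500 × 0.65 = 3066 + 2925 = 5991
Net migration: Band 1 + 270 → 2062; Band 2 + 120 → 13561
End of period: [2062, 13561, 3780, 11384, 5991]
Period 2.
Births: 13561 × 0.448 = 6075
Band 2: 2062 × 0.974 = 2008
Band 3: 13561 × 0.945 = 12815
Band 4: 3780 × 0.973 = 3678
Band 5: 11384 × 0.958 + 5991 × 0.65 = 10906 + 3894 = 14800
Net migration: Band 1 + 270 → 6345; Band 2 + 120 → 2128
End of period: [6345, 2128, 12815, 3678, 14800]
Scenario A total after 2 periods: 39766
Scenario B projection —
Period 1.
Births: 4000 × 0.418 = 1672
Band 2: 13800 × 0.974 = 13441
Band 3: 4000 × 0.945 = 3780
Band 4: 11700 × 0.973 = 11384
Band 5: 3200 × 0.958 + 4500 × 0.65 = 3066 + 2925 = 5991
Net migration: Band 1 + 270 → 1942; Band 2 + 120 → 13561
End of period: [1942, 13561, 3780, 11384, 5991]
Period 2.
Births: 13561 × 0.418 = 5668
Band 2: 1942 × 0.974 = 1892
Band 3: 13561 × 0.945 = 12815
Band 4: 3780 × 0.973 = 3678
Band 5: 11384 × 0.958 + 5991 × 0.65 = 10906 + 3894 = 14800
Net migration: Band 1 + 270 → 5938; Band 2 + 120 → 2012
End of period: [5938, 2012, 12815, 3678, 14800]
Scenario B total after 2 periods: 39243
Difference B − A = 39243 − 39766 = -523

-523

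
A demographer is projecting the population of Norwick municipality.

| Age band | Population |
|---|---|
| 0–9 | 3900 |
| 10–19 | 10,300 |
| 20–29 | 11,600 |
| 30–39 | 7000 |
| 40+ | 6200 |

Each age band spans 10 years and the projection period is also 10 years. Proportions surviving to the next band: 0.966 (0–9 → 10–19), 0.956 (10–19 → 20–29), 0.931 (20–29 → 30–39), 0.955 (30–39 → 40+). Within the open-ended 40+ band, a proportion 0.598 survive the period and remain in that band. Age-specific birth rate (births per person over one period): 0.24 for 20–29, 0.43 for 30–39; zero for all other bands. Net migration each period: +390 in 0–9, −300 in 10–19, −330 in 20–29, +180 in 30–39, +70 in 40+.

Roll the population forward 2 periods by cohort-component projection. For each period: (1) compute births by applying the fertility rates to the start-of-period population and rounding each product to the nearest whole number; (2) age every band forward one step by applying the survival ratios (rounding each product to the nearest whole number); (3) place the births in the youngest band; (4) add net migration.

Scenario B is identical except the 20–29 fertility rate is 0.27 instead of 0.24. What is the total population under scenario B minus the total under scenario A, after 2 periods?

622

(Bands numbered youngest = 1 to oldest = 5.)
Period 1:
Births: 11600 * 0.24 = 2784, 7000 * 0.43 = 3010 → total 5794
Band 2: 3900 * 0.966 = 3767
Band 3: 10300 * 0.956 = 9847
Band 4: 11600 * 0.931 = 10800
Band 5: 7000 * 0.955 + 6200 * 0.598 = 6685 + 3708 = 10393
Net migration: Band 1 + 390 → 6184; Band 2 − 300 → 3467; Band 3 − 330 → 9517; Band 4 + 180 → 10980; Band 5 + 70 → 10463
Giving 6184 / 3467 / 9517 / 10980 / 10463.
Period 2:
Births: 9517 * 0.24 = 2284, 10980 * 0.43 = 4721 → total 7005
Band 2: 6184 * 0.966 = 5974
Band 3: 3467 * 0.956 = 3314
Band 4: 9517 * 0.931 = 8860
Band 5: 10980 * 0.955 + 10463 * 0.598 = 10486 + 6257 = 16743
Net migration: Band 1 + 390 → 7395; Band 2 − 300 → 5674; Band 3 − 330 → 2984; Band 4 + 180 → 9040; Band 5 + 70 → 16813
Giving 7395 / 5674 / 2984 / 9040 / 16813.
Scenario A total after 2 periods: 41906
Scenario B projection —
Period 1:
Births: 11600 * 0.27 = 3132, 7000 * 0.43 = 3010 → total 6142
Band 2: 3900 * 0.966 = 3767
Band 3: 10300 * 0.956 = 9847
Band 4: 11600 * 0.931 = 10800
Band 5: 7000 * 0.955 + 6200 * 0.598 = 6685 + 3708 = 10393
Net migration: Band 1 + 390 → 6532; Band 2 − 300 → 3467; Band 3 − 330 → 9517; Band 4 + 180 → 10980; Band 5 + 70 → 10463
Giving 6532 / 3467 / 9517 / 10980 / 10463.
Period 2:
Births: 9517 * 0.27 = 2570, 10980 * 0.43 = 4721 → total 7291
Band 2: 6532 * 0.966 = 6310
Band 3: 3467 * 0.956 = 3314
Band 4: 9517 * 0.931 = 8860
Band 5: 10980 * 0.955 + 10463 * 0.598 = 10486 + 6257 = 16743
Net migration: Band 1 + 390 → 7681; Band 2 − 300 → 6010; Band 3 − 330 → 2984; Band 4 + 180 → 9040; Band 5 + 70 → 16813
Giving 7681 / 6010 / 2984 / 9040 / 16813.
Scenario B total after 2 periods: 42528
Difference B − A = 42528 − 41906 = 622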